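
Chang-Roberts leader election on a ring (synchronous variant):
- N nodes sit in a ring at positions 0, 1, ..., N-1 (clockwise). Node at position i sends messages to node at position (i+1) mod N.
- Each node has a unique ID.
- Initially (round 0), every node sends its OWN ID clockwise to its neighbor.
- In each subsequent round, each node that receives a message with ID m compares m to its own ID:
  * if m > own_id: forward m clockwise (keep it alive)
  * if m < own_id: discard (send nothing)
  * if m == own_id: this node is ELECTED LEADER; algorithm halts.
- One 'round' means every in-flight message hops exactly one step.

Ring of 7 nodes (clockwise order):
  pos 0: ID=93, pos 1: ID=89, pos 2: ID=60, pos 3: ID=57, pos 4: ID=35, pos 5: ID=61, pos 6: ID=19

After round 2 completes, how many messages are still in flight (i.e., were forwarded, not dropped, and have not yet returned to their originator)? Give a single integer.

Round 1: pos1(id89) recv 93: fwd; pos2(id60) recv 89: fwd; pos3(id57) recv 60: fwd; pos4(id35) recv 57: fwd; pos5(id61) recv 35: drop; pos6(id19) recv 61: fwd; pos0(id93) recv 19: drop
Round 2: pos2(id60) recv 93: fwd; pos3(id57) recv 89: fwd; pos4(id35) recv 60: fwd; pos5(id61) recv 57: drop; pos0(id93) recv 61: drop
After round 2: 3 messages still in flight

Answer: 3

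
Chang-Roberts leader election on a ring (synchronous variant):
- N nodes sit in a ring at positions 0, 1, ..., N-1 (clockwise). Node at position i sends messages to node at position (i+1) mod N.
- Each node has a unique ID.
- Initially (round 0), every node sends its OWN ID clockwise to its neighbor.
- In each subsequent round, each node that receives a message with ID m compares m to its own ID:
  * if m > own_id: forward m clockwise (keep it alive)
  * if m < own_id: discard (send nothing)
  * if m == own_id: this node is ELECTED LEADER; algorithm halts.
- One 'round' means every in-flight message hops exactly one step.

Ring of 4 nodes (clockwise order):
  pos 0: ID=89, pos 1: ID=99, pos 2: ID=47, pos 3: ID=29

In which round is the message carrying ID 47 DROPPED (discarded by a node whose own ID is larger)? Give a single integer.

Answer: 2

Derivation:
Round 1: pos1(id99) recv 89: drop; pos2(id47) recv 99: fwd; pos3(id29) recv 47: fwd; pos0(id89) recv 29: drop
Round 2: pos3(id29) recv 99: fwd; pos0(id89) recv 47: drop
Round 3: pos0(id89) recv 99: fwd
Round 4: pos1(id99) recv 99: ELECTED
Message ID 47 originates at pos 2; dropped at pos 0 in round 2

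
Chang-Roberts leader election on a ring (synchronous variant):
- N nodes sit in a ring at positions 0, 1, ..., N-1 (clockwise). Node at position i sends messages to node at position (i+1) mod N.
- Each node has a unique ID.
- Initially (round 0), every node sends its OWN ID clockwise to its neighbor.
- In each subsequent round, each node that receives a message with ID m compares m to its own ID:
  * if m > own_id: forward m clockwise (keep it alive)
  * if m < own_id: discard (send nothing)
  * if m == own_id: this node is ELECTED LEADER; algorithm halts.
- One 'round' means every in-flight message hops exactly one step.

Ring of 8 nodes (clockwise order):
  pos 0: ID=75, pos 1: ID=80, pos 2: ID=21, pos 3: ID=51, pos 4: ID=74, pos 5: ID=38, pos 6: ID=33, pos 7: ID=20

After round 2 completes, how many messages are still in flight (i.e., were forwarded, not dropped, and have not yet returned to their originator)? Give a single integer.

Round 1: pos1(id80) recv 75: drop; pos2(id21) recv 80: fwd; pos3(id51) recv 21: drop; pos4(id74) recv 51: drop; pos5(id38) recv 74: fwd; pos6(id33) recv 38: fwd; pos7(id20) recv 33: fwd; pos0(id75) recv 20: drop
Round 2: pos3(id51) recv 80: fwd; pos6(id33) recv 74: fwd; pos7(id20) recv 38: fwd; pos0(id75) recv 33: drop
After round 2: 3 messages still in flight

Answer: 3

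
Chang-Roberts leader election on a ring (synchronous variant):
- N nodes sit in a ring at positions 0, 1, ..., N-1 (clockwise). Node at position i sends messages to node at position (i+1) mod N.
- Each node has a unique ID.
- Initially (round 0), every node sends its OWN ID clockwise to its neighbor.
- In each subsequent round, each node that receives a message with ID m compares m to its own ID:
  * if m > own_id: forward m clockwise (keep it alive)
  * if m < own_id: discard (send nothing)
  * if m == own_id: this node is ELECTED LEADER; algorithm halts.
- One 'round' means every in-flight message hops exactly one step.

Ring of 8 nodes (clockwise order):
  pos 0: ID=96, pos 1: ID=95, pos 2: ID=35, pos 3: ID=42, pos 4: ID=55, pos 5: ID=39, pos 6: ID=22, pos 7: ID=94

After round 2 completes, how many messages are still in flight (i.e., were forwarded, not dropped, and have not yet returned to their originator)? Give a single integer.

Round 1: pos1(id95) recv 96: fwd; pos2(id35) recv 95: fwd; pos3(id42) recv 35: drop; pos4(id55) recv 42: drop; pos5(id39) recv 55: fwd; pos6(id22) recv 39: fwd; pos7(id94) recv 22: drop; pos0(id96) recv 94: drop
Round 2: pos2(id35) recv 96: fwd; pos3(id42) recv 95: fwd; pos6(id22) recv 55: fwd; pos7(id94) recv 39: drop
After round 2: 3 messages still in flight

Answer: 3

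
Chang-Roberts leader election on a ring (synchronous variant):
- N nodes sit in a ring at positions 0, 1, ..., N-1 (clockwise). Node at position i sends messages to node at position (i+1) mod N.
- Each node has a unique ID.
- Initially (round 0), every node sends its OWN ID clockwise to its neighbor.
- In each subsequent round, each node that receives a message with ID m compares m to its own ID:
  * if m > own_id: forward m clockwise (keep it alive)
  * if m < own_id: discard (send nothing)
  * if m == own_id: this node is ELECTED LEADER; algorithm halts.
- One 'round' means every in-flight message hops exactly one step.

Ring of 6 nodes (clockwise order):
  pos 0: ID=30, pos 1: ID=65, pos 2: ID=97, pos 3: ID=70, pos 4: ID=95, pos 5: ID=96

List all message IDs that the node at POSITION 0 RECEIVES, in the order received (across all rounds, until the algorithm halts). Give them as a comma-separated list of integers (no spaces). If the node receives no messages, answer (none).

Round 1: pos1(id65) recv 30: drop; pos2(id97) recv 65: drop; pos3(id70) recv 97: fwd; pos4(id95) recv 70: drop; pos5(id96) recv 95: drop; pos0(id30) recv 96: fwd
Round 2: pos4(id95) recv 97: fwd; pos1(id65) recv 96: fwd
Round 3: pos5(id96) recv 97: fwd; pos2(id97) recv 96: drop
Round 4: pos0(id30) recv 97: fwd
Round 5: pos1(id65) recv 97: fwd
Round 6: pos2(id97) recv 97: ELECTED

Answer: 96,97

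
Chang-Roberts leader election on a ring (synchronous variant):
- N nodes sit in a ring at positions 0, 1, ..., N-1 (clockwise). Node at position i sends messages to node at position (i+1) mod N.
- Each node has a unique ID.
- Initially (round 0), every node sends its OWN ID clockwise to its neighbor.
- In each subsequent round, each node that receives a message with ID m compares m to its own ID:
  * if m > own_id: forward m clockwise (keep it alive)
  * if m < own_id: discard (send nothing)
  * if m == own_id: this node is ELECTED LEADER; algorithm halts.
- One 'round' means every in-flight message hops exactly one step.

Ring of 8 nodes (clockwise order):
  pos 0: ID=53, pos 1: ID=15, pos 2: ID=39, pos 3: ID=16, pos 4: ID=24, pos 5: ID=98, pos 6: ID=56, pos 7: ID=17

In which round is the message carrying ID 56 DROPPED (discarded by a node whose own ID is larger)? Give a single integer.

Answer: 7

Derivation:
Round 1: pos1(id15) recv 53: fwd; pos2(id39) recv 15: drop; pos3(id16) recv 39: fwd; pos4(id24) recv 16: drop; pos5(id98) recv 24: drop; pos6(id56) recv 98: fwd; pos7(id17) recv 56: fwd; pos0(id53) recv 17: drop
Round 2: pos2(id39) recv 53: fwd; pos4(id24) recv 39: fwd; pos7(id17) recv 98: fwd; pos0(id53) recv 56: fwd
Round 3: pos3(id16) recv 53: fwd; pos5(id98) recv 39: drop; pos0(id53) recv 98: fwd; pos1(id15) recv 56: fwd
Round 4: pos4(id24) recv 53: fwd; pos1(id15) recv 98: fwd; pos2(id39) recv 56: fwd
Round 5: pos5(id98) recv 53: drop; pos2(id39) recv 98: fwd; pos3(id16) recv 56: fwd
Round 6: pos3(id16) recv 98: fwd; pos4(id24) recv 56: fwd
Round 7: pos4(id24) recv 98: fwd; pos5(id98) recv 56: drop
Round 8: pos5(id98) recv 98: ELECTED
Message ID 56 originates at pos 6; dropped at pos 5 in round 7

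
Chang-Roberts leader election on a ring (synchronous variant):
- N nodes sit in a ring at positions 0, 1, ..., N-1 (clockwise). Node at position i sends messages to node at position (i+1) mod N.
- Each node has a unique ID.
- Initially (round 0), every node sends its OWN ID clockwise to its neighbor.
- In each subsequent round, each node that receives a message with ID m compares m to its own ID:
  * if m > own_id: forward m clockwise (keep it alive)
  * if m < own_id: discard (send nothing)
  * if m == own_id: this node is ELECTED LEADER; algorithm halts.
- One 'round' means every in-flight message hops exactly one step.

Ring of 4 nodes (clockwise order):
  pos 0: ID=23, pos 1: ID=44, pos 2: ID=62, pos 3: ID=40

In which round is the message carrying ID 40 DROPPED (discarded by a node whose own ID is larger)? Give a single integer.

Round 1: pos1(id44) recv 23: drop; pos2(id62) recv 44: drop; pos3(id40) recv 62: fwd; pos0(id23) recv 40: fwd
Round 2: pos0(id23) recv 62: fwd; pos1(id44) recv 40: drop
Round 3: pos1(id44) recv 62: fwd
Round 4: pos2(id62) recv 62: ELECTED
Message ID 40 originates at pos 3; dropped at pos 1 in round 2

Answer: 2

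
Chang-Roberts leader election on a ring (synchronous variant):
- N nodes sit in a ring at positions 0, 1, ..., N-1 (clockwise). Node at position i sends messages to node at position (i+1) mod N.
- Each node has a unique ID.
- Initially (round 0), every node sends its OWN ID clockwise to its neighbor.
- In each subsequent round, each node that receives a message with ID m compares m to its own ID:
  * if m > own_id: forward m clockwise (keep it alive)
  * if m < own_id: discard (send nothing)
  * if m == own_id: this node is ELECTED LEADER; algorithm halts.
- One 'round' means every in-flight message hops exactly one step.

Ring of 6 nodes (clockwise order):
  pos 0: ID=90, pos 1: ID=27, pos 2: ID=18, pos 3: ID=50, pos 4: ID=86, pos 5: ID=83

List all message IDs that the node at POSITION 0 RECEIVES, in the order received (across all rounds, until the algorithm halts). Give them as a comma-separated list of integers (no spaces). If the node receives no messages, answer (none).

Round 1: pos1(id27) recv 90: fwd; pos2(id18) recv 27: fwd; pos3(id50) recv 18: drop; pos4(id86) recv 50: drop; pos5(id83) recv 86: fwd; pos0(id90) recv 83: drop
Round 2: pos2(id18) recv 90: fwd; pos3(id50) recv 27: drop; pos0(id90) recv 86: drop
Round 3: pos3(id50) recv 90: fwd
Round 4: pos4(id86) recv 90: fwd
Round 5: pos5(id83) recv 90: fwd
Round 6: pos0(id90) recv 90: ELECTED

Answer: 83,86,90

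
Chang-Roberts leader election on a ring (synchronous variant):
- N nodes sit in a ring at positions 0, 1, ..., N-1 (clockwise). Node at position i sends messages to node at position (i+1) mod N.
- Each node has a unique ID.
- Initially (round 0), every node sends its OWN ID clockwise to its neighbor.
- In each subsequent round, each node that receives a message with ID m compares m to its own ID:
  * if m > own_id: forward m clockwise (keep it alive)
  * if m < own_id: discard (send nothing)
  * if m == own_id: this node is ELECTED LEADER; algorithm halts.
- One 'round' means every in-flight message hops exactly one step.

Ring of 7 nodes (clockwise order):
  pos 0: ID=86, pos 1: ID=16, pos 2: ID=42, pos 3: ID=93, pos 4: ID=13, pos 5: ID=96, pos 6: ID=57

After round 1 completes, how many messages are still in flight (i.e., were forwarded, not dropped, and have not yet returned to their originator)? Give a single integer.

Round 1: pos1(id16) recv 86: fwd; pos2(id42) recv 16: drop; pos3(id93) recv 42: drop; pos4(id13) recv 93: fwd; pos5(id96) recv 13: drop; pos6(id57) recv 96: fwd; pos0(id86) recv 57: drop
After round 1: 3 messages still in flight

Answer: 3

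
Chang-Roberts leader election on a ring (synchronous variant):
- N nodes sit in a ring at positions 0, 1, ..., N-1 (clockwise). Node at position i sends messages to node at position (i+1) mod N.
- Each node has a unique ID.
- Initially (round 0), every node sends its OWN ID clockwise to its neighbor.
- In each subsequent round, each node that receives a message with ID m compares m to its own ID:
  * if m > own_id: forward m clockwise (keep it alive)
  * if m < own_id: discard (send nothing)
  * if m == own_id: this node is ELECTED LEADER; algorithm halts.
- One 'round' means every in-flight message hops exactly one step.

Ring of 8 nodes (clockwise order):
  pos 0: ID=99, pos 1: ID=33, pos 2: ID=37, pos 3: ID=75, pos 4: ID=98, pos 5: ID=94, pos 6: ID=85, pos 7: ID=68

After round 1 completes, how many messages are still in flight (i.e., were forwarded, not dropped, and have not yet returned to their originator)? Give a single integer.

Answer: 4

Derivation:
Round 1: pos1(id33) recv 99: fwd; pos2(id37) recv 33: drop; pos3(id75) recv 37: drop; pos4(id98) recv 75: drop; pos5(id94) recv 98: fwd; pos6(id85) recv 94: fwd; pos7(id68) recv 85: fwd; pos0(id99) recv 68: drop
After round 1: 4 messages still in flight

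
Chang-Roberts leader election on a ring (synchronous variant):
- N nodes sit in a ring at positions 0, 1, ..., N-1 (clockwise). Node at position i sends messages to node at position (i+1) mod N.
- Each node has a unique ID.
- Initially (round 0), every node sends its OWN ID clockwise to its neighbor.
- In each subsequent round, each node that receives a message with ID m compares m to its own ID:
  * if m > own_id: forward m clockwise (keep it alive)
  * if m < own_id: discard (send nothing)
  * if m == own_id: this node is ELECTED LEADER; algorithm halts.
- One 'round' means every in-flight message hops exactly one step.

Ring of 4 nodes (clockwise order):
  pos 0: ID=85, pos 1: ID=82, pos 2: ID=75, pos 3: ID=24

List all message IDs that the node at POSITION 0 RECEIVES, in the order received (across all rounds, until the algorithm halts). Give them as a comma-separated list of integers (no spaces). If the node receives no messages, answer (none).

Round 1: pos1(id82) recv 85: fwd; pos2(id75) recv 82: fwd; pos3(id24) recv 75: fwd; pos0(id85) recv 24: drop
Round 2: pos2(id75) recv 85: fwd; pos3(id24) recv 82: fwd; pos0(id85) recv 75: drop
Round 3: pos3(id24) recv 85: fwd; pos0(id85) recv 82: drop
Round 4: pos0(id85) recv 85: ELECTED

Answer: 24,75,82,85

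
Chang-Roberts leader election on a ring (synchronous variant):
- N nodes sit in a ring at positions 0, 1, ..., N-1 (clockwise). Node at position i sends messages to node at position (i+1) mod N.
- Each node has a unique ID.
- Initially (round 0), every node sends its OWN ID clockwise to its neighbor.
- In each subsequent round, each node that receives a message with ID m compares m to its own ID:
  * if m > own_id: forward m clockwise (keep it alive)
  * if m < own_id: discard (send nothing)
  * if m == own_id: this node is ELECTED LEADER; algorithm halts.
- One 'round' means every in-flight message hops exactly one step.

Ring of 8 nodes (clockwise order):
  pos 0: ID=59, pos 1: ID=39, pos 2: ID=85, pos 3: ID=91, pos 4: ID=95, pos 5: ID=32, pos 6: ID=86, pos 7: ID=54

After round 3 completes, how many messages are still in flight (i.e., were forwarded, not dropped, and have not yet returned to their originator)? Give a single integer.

Round 1: pos1(id39) recv 59: fwd; pos2(id85) recv 39: drop; pos3(id91) recv 85: drop; pos4(id95) recv 91: drop; pos5(id32) recv 95: fwd; pos6(id86) recv 32: drop; pos7(id54) recv 86: fwd; pos0(id59) recv 54: drop
Round 2: pos2(id85) recv 59: drop; pos6(id86) recv 95: fwd; pos0(id59) recv 86: fwd
Round 3: pos7(id54) recv 95: fwd; pos1(id39) recv 86: fwd
After round 3: 2 messages still in flight

Answer: 2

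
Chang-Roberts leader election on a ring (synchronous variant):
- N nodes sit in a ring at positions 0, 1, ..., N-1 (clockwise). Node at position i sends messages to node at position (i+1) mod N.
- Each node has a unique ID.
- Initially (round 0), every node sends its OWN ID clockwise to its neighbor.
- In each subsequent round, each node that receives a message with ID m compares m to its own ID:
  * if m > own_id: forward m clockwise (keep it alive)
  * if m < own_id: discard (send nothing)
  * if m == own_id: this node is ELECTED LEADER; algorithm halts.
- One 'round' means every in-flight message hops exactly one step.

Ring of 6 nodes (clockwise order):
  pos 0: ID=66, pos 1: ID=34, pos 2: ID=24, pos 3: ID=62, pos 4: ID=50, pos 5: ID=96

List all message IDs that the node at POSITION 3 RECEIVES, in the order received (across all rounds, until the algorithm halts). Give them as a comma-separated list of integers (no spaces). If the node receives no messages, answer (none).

Round 1: pos1(id34) recv 66: fwd; pos2(id24) recv 34: fwd; pos3(id62) recv 24: drop; pos4(id50) recv 62: fwd; pos5(id96) recv 50: drop; pos0(id66) recv 96: fwd
Round 2: pos2(id24) recv 66: fwd; pos3(id62) recv 34: drop; pos5(id96) recv 62: drop; pos1(id34) recv 96: fwd
Round 3: pos3(id62) recv 66: fwd; pos2(id24) recv 96: fwd
Round 4: pos4(id50) recv 66: fwd; pos3(id62) recv 96: fwd
Round 5: pos5(id96) recv 66: drop; pos4(id50) recv 96: fwd
Round 6: pos5(id96) recv 96: ELECTED

Answer: 24,34,66,96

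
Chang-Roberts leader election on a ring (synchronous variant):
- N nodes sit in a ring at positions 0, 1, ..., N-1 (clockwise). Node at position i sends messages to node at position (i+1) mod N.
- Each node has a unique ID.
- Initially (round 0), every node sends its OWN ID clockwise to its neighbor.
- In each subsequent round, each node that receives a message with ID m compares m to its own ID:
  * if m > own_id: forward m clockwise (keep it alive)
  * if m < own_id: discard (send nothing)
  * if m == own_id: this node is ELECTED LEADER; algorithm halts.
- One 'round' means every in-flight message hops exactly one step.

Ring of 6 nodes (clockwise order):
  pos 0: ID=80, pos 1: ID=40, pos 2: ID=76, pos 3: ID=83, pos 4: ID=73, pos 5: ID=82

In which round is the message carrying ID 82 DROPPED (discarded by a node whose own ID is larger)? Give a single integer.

Round 1: pos1(id40) recv 80: fwd; pos2(id76) recv 40: drop; pos3(id83) recv 76: drop; pos4(id73) recv 83: fwd; pos5(id82) recv 73: drop; pos0(id80) recv 82: fwd
Round 2: pos2(id76) recv 80: fwd; pos5(id82) recv 83: fwd; pos1(id40) recv 82: fwd
Round 3: pos3(id83) recv 80: drop; pos0(id80) recv 83: fwd; pos2(id76) recv 82: fwd
Round 4: pos1(id40) recv 83: fwd; pos3(id83) recv 82: drop
Round 5: pos2(id76) recv 83: fwd
Round 6: pos3(id83) recv 83: ELECTED
Message ID 82 originates at pos 5; dropped at pos 3 in round 4

Answer: 4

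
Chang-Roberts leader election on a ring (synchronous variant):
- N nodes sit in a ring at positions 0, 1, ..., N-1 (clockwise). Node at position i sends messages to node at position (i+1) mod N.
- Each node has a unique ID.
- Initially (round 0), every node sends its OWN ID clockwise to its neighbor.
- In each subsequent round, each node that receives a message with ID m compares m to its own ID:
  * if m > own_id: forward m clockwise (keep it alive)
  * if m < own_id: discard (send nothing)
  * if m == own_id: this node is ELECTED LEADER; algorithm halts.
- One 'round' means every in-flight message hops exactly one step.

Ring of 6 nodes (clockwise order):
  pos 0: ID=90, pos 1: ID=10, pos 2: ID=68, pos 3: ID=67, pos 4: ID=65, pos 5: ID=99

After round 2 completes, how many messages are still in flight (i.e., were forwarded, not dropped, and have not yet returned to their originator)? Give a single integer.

Round 1: pos1(id10) recv 90: fwd; pos2(id68) recv 10: drop; pos3(id67) recv 68: fwd; pos4(id65) recv 67: fwd; pos5(id99) recv 65: drop; pos0(id90) recv 99: fwd
Round 2: pos2(id68) recv 90: fwd; pos4(id65) recv 68: fwd; pos5(id99) recv 67: drop; pos1(id10) recv 99: fwd
After round 2: 3 messages still in flight

Answer: 3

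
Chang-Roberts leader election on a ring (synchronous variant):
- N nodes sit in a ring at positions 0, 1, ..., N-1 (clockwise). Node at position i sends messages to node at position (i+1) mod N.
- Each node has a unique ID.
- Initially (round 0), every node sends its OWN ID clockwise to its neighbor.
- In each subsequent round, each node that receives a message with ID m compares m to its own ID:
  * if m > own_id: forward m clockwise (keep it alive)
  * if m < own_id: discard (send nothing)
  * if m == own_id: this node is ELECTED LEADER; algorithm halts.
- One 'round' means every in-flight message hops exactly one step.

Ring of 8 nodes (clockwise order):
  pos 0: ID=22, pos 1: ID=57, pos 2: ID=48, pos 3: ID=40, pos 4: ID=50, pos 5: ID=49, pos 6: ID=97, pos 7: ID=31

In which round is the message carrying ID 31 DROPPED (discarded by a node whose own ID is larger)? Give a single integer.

Answer: 2

Derivation:
Round 1: pos1(id57) recv 22: drop; pos2(id48) recv 57: fwd; pos3(id40) recv 48: fwd; pos4(id50) recv 40: drop; pos5(id49) recv 50: fwd; pos6(id97) recv 49: drop; pos7(id31) recv 97: fwd; pos0(id22) recv 31: fwd
Round 2: pos3(id40) recv 57: fwd; pos4(id50) recv 48: drop; pos6(id97) recv 50: drop; pos0(id22) recv 97: fwd; pos1(id57) recv 31: drop
Round 3: pos4(id50) recv 57: fwd; pos1(id57) recv 97: fwd
Round 4: pos5(id49) recv 57: fwd; pos2(id48) recv 97: fwd
Round 5: pos6(id97) recv 57: drop; pos3(id40) recv 97: fwd
Round 6: pos4(id50) recv 97: fwd
Round 7: pos5(id49) recv 97: fwd
Round 8: pos6(id97) recv 97: ELECTED
Message ID 31 originates at pos 7; dropped at pos 1 in round 2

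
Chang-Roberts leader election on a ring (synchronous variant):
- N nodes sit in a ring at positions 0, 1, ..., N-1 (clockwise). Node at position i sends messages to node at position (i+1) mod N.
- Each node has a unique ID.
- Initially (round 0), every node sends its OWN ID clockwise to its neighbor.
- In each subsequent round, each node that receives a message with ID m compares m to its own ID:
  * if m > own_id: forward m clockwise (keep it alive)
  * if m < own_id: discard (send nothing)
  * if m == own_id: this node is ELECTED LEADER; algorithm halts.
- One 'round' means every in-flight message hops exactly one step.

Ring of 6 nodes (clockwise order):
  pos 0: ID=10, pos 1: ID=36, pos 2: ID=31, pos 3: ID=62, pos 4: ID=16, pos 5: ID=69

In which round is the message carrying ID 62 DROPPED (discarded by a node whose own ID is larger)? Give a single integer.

Answer: 2

Derivation:
Round 1: pos1(id36) recv 10: drop; pos2(id31) recv 36: fwd; pos3(id62) recv 31: drop; pos4(id16) recv 62: fwd; pos5(id69) recv 16: drop; pos0(id10) recv 69: fwd
Round 2: pos3(id62) recv 36: drop; pos5(id69) recv 62: drop; pos1(id36) recv 69: fwd
Round 3: pos2(id31) recv 69: fwd
Round 4: pos3(id62) recv 69: fwd
Round 5: pos4(id16) recv 69: fwd
Round 6: pos5(id69) recv 69: ELECTED
Message ID 62 originates at pos 3; dropped at pos 5 in round 2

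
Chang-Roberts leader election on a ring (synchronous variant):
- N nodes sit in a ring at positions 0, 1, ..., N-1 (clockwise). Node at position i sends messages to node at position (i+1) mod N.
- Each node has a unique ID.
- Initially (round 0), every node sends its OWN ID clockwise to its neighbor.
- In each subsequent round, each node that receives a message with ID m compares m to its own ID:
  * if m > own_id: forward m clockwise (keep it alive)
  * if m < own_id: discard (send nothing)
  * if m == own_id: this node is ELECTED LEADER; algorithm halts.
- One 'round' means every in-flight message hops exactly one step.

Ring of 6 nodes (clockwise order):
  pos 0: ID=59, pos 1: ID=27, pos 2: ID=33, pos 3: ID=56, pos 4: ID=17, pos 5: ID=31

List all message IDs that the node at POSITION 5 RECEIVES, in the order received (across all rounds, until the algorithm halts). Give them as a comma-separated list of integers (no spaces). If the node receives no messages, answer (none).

Answer: 17,56,59

Derivation:
Round 1: pos1(id27) recv 59: fwd; pos2(id33) recv 27: drop; pos3(id56) recv 33: drop; pos4(id17) recv 56: fwd; pos5(id31) recv 17: drop; pos0(id59) recv 31: drop
Round 2: pos2(id33) recv 59: fwd; pos5(id31) recv 56: fwd
Round 3: pos3(id56) recv 59: fwd; pos0(id59) recv 56: drop
Round 4: pos4(id17) recv 59: fwd
Round 5: pos5(id31) recv 59: fwd
Round 6: pos0(id59) recv 59: ELECTED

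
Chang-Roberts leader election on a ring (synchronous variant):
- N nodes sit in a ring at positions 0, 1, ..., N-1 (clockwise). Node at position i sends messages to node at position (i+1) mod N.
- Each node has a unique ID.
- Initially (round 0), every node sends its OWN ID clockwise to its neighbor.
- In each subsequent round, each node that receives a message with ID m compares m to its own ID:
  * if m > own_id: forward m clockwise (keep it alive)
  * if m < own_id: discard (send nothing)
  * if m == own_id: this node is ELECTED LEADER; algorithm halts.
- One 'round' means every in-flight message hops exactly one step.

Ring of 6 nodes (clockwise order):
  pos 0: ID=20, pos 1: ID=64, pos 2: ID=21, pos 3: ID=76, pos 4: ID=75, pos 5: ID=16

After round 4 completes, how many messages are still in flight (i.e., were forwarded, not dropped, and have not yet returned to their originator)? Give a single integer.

Answer: 2

Derivation:
Round 1: pos1(id64) recv 20: drop; pos2(id21) recv 64: fwd; pos3(id76) recv 21: drop; pos4(id75) recv 76: fwd; pos5(id16) recv 75: fwd; pos0(id20) recv 16: drop
Round 2: pos3(id76) recv 64: drop; pos5(id16) recv 76: fwd; pos0(id20) recv 75: fwd
Round 3: pos0(id20) recv 76: fwd; pos1(id64) recv 75: fwd
Round 4: pos1(id64) recv 76: fwd; pos2(id21) recv 75: fwd
After round 4: 2 messages still in flight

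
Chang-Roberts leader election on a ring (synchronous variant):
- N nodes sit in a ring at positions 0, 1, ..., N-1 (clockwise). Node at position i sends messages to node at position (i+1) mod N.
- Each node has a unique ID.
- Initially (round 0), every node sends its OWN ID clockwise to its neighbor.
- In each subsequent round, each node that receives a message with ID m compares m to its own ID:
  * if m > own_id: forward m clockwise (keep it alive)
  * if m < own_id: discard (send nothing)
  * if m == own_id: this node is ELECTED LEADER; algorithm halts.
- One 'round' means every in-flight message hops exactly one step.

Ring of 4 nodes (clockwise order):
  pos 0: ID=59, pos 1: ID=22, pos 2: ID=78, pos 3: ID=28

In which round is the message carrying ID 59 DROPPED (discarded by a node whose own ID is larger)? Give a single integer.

Answer: 2

Derivation:
Round 1: pos1(id22) recv 59: fwd; pos2(id78) recv 22: drop; pos3(id28) recv 78: fwd; pos0(id59) recv 28: drop
Round 2: pos2(id78) recv 59: drop; pos0(id59) recv 78: fwd
Round 3: pos1(id22) recv 78: fwd
Round 4: pos2(id78) recv 78: ELECTED
Message ID 59 originates at pos 0; dropped at pos 2 in round 2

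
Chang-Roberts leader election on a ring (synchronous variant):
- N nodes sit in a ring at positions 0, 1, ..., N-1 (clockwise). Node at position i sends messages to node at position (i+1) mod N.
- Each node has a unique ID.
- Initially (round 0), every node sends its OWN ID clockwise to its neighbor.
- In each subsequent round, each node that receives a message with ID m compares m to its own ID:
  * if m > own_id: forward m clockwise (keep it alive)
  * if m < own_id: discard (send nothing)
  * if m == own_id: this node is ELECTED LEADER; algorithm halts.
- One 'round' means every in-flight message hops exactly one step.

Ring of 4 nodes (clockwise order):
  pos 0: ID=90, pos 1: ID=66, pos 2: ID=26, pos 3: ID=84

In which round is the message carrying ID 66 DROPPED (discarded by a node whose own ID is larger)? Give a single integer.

Answer: 2

Derivation:
Round 1: pos1(id66) recv 90: fwd; pos2(id26) recv 66: fwd; pos3(id84) recv 26: drop; pos0(id90) recv 84: drop
Round 2: pos2(id26) recv 90: fwd; pos3(id84) recv 66: drop
Round 3: pos3(id84) recv 90: fwd
Round 4: pos0(id90) recv 90: ELECTED
Message ID 66 originates at pos 1; dropped at pos 3 in round 2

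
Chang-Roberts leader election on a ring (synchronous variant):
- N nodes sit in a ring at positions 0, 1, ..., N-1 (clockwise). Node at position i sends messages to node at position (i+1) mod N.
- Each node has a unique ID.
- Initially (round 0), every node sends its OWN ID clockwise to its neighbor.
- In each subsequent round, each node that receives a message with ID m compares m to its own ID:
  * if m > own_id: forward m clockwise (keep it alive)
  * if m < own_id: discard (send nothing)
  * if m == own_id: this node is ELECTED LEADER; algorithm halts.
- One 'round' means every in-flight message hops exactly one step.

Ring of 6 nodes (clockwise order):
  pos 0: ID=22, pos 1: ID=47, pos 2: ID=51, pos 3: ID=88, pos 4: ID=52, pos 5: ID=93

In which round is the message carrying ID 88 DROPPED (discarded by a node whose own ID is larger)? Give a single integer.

Answer: 2

Derivation:
Round 1: pos1(id47) recv 22: drop; pos2(id51) recv 47: drop; pos3(id88) recv 51: drop; pos4(id52) recv 88: fwd; pos5(id93) recv 52: drop; pos0(id22) recv 93: fwd
Round 2: pos5(id93) recv 88: drop; pos1(id47) recv 93: fwd
Round 3: pos2(id51) recv 93: fwd
Round 4: pos3(id88) recv 93: fwd
Round 5: pos4(id52) recv 93: fwd
Round 6: pos5(id93) recv 93: ELECTED
Message ID 88 originates at pos 3; dropped at pos 5 in round 2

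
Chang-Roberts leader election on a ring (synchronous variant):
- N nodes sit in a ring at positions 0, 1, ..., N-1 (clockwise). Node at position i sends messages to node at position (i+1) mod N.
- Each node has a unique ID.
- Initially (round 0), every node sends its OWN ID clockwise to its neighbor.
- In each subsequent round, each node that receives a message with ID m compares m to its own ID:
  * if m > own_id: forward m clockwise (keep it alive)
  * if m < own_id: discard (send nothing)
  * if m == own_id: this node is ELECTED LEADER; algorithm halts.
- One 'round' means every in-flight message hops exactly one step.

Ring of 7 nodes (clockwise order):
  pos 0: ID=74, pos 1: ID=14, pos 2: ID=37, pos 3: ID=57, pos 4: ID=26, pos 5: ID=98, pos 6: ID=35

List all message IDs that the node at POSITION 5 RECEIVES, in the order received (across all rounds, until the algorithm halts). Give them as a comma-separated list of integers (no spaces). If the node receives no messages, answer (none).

Round 1: pos1(id14) recv 74: fwd; pos2(id37) recv 14: drop; pos3(id57) recv 37: drop; pos4(id26) recv 57: fwd; pos5(id98) recv 26: drop; pos6(id35) recv 98: fwd; pos0(id74) recv 35: drop
Round 2: pos2(id37) recv 74: fwd; pos5(id98) recv 57: drop; pos0(id74) recv 98: fwd
Round 3: pos3(id57) recv 74: fwd; pos1(id14) recv 98: fwd
Round 4: pos4(id26) recv 74: fwd; pos2(id37) recv 98: fwd
Round 5: pos5(id98) recv 74: drop; pos3(id57) recv 98: fwd
Round 6: pos4(id26) recv 98: fwd
Round 7: pos5(id98) recv 98: ELECTED

Answer: 26,57,74,98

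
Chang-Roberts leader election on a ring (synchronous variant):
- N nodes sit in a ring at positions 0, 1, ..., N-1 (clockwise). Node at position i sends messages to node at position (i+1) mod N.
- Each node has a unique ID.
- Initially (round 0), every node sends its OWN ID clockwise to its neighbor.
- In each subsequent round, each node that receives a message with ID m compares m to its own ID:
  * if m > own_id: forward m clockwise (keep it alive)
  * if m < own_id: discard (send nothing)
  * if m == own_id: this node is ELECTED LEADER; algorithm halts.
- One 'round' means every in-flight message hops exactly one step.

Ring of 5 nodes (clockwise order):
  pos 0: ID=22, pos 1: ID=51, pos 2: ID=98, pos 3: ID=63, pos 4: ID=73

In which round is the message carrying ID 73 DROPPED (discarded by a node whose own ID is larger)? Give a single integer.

Answer: 3

Derivation:
Round 1: pos1(id51) recv 22: drop; pos2(id98) recv 51: drop; pos3(id63) recv 98: fwd; pos4(id73) recv 63: drop; pos0(id22) recv 73: fwd
Round 2: pos4(id73) recv 98: fwd; pos1(id51) recv 73: fwd
Round 3: pos0(id22) recv 98: fwd; pos2(id98) recv 73: drop
Round 4: pos1(id51) recv 98: fwd
Round 5: pos2(id98) recv 98: ELECTED
Message ID 73 originates at pos 4; dropped at pos 2 in round 3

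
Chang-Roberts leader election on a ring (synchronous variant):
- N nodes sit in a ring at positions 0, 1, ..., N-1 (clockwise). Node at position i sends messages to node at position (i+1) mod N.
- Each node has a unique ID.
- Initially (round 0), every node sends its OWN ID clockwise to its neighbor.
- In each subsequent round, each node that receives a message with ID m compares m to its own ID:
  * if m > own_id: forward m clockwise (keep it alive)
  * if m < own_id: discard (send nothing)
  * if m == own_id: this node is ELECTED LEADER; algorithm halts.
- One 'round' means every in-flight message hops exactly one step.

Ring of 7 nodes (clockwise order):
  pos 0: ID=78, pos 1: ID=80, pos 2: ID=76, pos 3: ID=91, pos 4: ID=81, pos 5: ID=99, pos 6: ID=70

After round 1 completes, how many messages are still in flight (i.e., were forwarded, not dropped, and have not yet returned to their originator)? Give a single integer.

Answer: 3

Derivation:
Round 1: pos1(id80) recv 78: drop; pos2(id76) recv 80: fwd; pos3(id91) recv 76: drop; pos4(id81) recv 91: fwd; pos5(id99) recv 81: drop; pos6(id70) recv 99: fwd; pos0(id78) recv 70: drop
After round 1: 3 messages still in flight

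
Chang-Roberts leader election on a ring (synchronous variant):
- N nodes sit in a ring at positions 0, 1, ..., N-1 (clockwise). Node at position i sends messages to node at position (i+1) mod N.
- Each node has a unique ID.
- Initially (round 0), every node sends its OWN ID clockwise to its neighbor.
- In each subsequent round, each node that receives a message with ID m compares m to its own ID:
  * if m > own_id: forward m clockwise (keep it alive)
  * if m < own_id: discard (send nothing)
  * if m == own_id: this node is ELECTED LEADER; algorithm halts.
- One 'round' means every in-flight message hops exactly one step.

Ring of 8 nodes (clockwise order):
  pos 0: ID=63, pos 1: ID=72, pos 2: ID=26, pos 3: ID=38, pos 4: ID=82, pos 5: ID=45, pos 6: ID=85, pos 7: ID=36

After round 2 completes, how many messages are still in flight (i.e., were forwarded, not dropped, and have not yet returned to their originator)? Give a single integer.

Answer: 2

Derivation:
Round 1: pos1(id72) recv 63: drop; pos2(id26) recv 72: fwd; pos3(id38) recv 26: drop; pos4(id82) recv 38: drop; pos5(id45) recv 82: fwd; pos6(id85) recv 45: drop; pos7(id36) recv 85: fwd; pos0(id63) recv 36: drop
Round 2: pos3(id38) recv 72: fwd; pos6(id85) recv 82: drop; pos0(id63) recv 85: fwd
After round 2: 2 messages still in flight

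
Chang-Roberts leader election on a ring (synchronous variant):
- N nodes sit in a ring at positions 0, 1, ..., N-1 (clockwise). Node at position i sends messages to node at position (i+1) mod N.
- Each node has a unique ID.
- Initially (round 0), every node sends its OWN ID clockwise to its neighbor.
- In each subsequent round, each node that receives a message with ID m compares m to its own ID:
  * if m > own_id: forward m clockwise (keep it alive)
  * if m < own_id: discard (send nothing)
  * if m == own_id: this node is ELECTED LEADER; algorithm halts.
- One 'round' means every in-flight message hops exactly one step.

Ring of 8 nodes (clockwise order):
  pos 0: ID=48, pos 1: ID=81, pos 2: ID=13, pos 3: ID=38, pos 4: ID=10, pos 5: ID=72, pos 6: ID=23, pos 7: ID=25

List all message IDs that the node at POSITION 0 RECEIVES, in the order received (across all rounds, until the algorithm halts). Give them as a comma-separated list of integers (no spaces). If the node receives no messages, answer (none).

Answer: 25,72,81

Derivation:
Round 1: pos1(id81) recv 48: drop; pos2(id13) recv 81: fwd; pos3(id38) recv 13: drop; pos4(id10) recv 38: fwd; pos5(id72) recv 10: drop; pos6(id23) recv 72: fwd; pos7(id25) recv 23: drop; pos0(id48) recv 25: drop
Round 2: pos3(id38) recv 81: fwd; pos5(id72) recv 38: drop; pos7(id25) recv 72: fwd
Round 3: pos4(id10) recv 81: fwd; pos0(id48) recv 72: fwd
Round 4: pos5(id72) recv 81: fwd; pos1(id81) recv 72: drop
Round 5: pos6(id23) recv 81: fwd
Round 6: pos7(id25) recv 81: fwd
Round 7: pos0(id48) recv 81: fwd
Round 8: pos1(id81) recv 81: ELECTED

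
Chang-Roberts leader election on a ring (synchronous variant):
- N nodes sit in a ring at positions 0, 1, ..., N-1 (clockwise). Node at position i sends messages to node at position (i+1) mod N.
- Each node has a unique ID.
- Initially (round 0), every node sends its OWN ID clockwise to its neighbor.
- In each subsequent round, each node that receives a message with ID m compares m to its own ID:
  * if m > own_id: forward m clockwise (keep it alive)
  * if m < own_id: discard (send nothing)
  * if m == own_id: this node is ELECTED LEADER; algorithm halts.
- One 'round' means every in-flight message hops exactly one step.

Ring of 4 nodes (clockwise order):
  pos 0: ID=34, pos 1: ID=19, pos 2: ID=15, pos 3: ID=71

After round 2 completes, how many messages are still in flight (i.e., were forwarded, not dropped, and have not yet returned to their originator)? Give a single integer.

Answer: 2

Derivation:
Round 1: pos1(id19) recv 34: fwd; pos2(id15) recv 19: fwd; pos3(id71) recv 15: drop; pos0(id34) recv 71: fwd
Round 2: pos2(id15) recv 34: fwd; pos3(id71) recv 19: drop; pos1(id19) recv 71: fwd
After round 2: 2 messages still in flight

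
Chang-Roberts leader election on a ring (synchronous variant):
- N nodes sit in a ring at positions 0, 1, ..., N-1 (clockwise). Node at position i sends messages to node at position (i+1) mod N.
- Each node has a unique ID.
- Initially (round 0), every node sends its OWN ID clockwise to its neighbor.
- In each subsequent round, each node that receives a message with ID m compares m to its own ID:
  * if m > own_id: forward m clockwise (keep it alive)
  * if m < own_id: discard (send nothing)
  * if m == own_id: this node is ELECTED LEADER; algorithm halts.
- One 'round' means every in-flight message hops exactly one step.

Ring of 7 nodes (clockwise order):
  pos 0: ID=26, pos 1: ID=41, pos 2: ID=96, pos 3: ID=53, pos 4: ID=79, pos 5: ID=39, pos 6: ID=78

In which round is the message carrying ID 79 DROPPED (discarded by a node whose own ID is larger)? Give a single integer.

Answer: 5

Derivation:
Round 1: pos1(id41) recv 26: drop; pos2(id96) recv 41: drop; pos3(id53) recv 96: fwd; pos4(id79) recv 53: drop; pos5(id39) recv 79: fwd; pos6(id78) recv 39: drop; pos0(id26) recv 78: fwd
Round 2: pos4(id79) recv 96: fwd; pos6(id78) recv 79: fwd; pos1(id41) recv 78: fwd
Round 3: pos5(id39) recv 96: fwd; pos0(id26) recv 79: fwd; pos2(id96) recv 78: drop
Round 4: pos6(id78) recv 96: fwd; pos1(id41) recv 79: fwd
Round 5: pos0(id26) recv 96: fwd; pos2(id96) recv 79: drop
Round 6: pos1(id41) recv 96: fwd
Round 7: pos2(id96) recv 96: ELECTED
Message ID 79 originates at pos 4; dropped at pos 2 in round 5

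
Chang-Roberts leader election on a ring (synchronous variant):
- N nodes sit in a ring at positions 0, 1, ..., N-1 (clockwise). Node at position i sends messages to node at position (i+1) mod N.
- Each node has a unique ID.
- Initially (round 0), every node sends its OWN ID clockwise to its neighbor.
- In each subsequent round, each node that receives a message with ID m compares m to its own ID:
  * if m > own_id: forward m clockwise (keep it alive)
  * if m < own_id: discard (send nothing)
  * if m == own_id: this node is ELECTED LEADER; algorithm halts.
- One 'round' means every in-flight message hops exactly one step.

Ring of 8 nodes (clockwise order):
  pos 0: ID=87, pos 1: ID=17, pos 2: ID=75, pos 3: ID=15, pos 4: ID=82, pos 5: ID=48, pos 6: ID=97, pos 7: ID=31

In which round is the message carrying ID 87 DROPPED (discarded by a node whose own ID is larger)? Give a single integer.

Round 1: pos1(id17) recv 87: fwd; pos2(id75) recv 17: drop; pos3(id15) recv 75: fwd; pos4(id82) recv 15: drop; pos5(id48) recv 82: fwd; pos6(id97) recv 48: drop; pos7(id31) recv 97: fwd; pos0(id87) recv 31: drop
Round 2: pos2(id75) recv 87: fwd; pos4(id82) recv 75: drop; pos6(id97) recv 82: drop; pos0(id87) recv 97: fwd
Round 3: pos3(id15) recv 87: fwd; pos1(id17) recv 97: fwd
Round 4: pos4(id82) recv 87: fwd; pos2(id75) recv 97: fwd
Round 5: pos5(id48) recv 87: fwd; pos3(id15) recv 97: fwd
Round 6: pos6(id97) recv 87: drop; pos4(id82) recv 97: fwd
Round 7: pos5(id48) recv 97: fwd
Round 8: pos6(id97) recv 97: ELECTED
Message ID 87 originates at pos 0; dropped at pos 6 in round 6

Answer: 6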